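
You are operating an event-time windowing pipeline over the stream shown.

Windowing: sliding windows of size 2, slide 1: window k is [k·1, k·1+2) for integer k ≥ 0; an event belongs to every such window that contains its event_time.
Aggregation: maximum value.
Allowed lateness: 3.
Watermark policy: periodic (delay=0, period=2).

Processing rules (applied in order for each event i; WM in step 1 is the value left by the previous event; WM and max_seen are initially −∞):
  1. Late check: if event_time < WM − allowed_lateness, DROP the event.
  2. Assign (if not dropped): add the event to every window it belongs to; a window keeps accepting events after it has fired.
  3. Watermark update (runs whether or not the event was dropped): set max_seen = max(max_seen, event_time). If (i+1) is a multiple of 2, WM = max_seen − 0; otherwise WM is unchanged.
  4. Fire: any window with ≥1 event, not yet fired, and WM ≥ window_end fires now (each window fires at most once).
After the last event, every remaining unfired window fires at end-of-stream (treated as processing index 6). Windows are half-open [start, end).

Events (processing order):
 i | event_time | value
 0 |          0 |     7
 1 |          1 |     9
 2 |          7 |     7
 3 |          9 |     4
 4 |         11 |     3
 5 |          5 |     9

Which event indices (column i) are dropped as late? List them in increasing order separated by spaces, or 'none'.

i=0 t=0 v=7: → [0,2); WM=−∞
i=1 t=1 v=9: → [1,3),[0,2); WM=1
i=2 t=7 v=7: → [7,9),[6,8); WM=1
i=3 t=9 v=4: → [9,11),[8,10); WM=9; [0,2) fires=9 [1,3) fires=9 [6,8) fires=7 [7,9) fires=7
i=4 t=11 v=3: → [11,13),[10,12); WM=9
i=5 t=5 v=9: DROP (t<9-3); WM=11; [8,10) fires=4 [9,11) fires=4

5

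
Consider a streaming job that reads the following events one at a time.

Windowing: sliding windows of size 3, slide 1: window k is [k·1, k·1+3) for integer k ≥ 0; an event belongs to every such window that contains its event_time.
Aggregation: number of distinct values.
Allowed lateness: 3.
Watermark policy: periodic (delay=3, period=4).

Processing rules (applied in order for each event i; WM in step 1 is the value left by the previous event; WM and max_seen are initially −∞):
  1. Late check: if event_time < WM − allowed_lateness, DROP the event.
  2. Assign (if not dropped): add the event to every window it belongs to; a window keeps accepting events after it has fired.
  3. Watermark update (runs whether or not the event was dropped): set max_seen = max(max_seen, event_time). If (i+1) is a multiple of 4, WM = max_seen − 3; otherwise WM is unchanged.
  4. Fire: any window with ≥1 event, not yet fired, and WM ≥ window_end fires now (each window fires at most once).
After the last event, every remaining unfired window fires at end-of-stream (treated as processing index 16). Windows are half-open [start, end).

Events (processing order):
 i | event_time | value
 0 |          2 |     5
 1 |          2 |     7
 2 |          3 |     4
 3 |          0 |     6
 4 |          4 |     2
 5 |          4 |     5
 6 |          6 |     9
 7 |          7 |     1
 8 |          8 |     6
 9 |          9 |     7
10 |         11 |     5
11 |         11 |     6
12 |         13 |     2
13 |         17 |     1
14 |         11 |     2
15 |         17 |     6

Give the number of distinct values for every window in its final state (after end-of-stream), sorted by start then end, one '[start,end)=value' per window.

i=0 t=2 v=5: → [2,5),[1,4),[0,3); WM=−∞
i=1 t=2 v=7: → [2,5),[1,4),[0,3); WM=−∞
i=2 t=3 v=4: → [3,6),[2,5),[1,4); WM=−∞
i=3 t=0 v=6: → [0,3); WM=0
i=4 t=4 v=2: → [4,7),[3,6),[2,5); WM=0
i=5 t=4 v=5: → [4,7),[3,6),[2,5); WM=0
i=6 t=6 v=9: → [6,9),[5,8),[4,7); WM=0
i=7 t=7 v=1: → [7,10),[6,9),[5,8); WM=4; [0,3) fires=3 [1,4) fires=3
i=8 t=8 v=6: → [8,11),[7,10),[6,9); WM=4
i=9 t=9 v=7: → [9,12),[8,11),[7,10); WM=4
i=10 t=11 v=5: → [11,14),[10,13),[9,12); WM=4
i=11 t=11 v=6: → [11,14),[10,13),[9,12); WM=8; [2,5) fires=4 [3,6) fires=3 [4,7) fires=3 [5,8) fires=2
i=12 t=13 v=2: → [13,16),[12,15),[11,14); WM=8
i=13 t=17 v=1: → [17,20),[16,19),[15,18); WM=8
i=14 t=11 v=2: → [11,14),[10,13),[9,12); WM=8
i=15 t=17 v=6: → [17,20),[16,19),[15,18); WM=14; [6,9) fires=3 [7,10) fires=3 [8,11) fires=2 [9,12) fires=4 [10,13) fires=3 [11,14) fires=3

[0,3)=3 [1,4)=3 [2,5)=4 [3,6)=3 [4,7)=3 [5,8)=2 [6,9)=3 [7,10)=3 [8,11)=2 [9,12)=4 [10,13)=3 [11,14)=3 [12,15)=1 [13,16)=1 [15,18)=2 [16,19)=2 [17,20)=2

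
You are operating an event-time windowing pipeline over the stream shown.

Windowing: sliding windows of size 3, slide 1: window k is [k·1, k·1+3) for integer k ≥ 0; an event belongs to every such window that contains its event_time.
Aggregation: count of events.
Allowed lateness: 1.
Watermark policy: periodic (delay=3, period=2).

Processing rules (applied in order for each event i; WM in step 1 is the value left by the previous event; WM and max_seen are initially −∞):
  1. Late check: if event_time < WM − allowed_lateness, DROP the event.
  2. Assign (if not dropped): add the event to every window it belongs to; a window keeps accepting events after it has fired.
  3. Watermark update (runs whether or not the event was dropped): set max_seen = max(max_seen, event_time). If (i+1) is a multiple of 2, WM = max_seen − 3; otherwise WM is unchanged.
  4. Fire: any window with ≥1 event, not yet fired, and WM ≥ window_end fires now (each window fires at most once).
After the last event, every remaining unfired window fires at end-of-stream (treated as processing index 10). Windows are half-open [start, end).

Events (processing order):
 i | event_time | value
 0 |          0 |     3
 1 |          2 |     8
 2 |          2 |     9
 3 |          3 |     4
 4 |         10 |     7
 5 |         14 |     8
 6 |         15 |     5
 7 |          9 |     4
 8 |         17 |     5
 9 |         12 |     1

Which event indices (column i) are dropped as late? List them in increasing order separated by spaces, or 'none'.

7

i=0 t=0 v=3: → [0,3); WM=−∞
i=1 t=2 v=8: → [2,5),[1,4),[0,3); WM=-1
i=2 t=2 v=9: → [2,5),[1,4),[0,3); WM=-1
i=3 t=3 v=4: → [3,6),[2,5),[1,4); WM=0
i=4 t=10 v=7: → [10,13),[9,12),[8,11); WM=0
i=5 t=14 v=8: → [14,17),[13,16),[12,15); WM=11; [0,3) fires=3 [1,4) fires=3 [2,5) fires=3 [3,6) fires=1 [8,11) fires=1
i=6 t=15 v=5: → [15,18),[14,17),[13,16); WM=11
i=7 t=9 v=4: DROP (t<11-1); WM=12; [9,12) fires=1
i=8 t=17 v=5: → [17,20),[16,19),[15,18); WM=12
i=9 t=12 v=1: → [12,15),[11,14),[10,13); WM=14; [10,13) fires=2 [11,14) fires=1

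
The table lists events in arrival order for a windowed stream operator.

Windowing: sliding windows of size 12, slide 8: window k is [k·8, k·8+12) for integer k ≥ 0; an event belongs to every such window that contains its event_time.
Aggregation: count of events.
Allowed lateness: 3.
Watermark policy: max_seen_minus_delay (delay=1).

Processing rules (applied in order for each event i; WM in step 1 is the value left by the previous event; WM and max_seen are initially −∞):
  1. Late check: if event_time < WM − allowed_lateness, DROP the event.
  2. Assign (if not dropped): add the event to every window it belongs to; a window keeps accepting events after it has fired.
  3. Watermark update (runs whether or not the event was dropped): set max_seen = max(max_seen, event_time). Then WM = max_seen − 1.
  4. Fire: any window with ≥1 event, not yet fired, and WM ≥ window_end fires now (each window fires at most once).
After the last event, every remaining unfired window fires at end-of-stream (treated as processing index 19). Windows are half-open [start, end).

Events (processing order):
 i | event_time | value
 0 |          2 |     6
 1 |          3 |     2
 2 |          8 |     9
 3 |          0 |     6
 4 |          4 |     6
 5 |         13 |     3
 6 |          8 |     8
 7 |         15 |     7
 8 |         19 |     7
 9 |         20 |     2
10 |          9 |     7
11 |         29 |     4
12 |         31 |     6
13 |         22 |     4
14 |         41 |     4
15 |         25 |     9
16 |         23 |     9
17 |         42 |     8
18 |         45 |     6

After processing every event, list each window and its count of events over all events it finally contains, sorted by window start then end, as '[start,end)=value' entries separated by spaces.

[0,12)=4 [8,20)=4 [16,28)=2 [24,36)=2 [32,44)=2 [40,52)=3

i=0 t=2 v=6: → [0,12); WM=1
i=1 t=3 v=2: → [0,12); WM=2
i=2 t=8 v=9: → [8,20),[0,12); WM=7
i=3 t=0 v=6: DROP (t<7-3); WM=7
i=4 t=4 v=6: → [0,12); WM=7
i=5 t=13 v=3: → [8,20); WM=12; [0,12) fires=4
i=6 t=8 v=8: DROP (t<12-3); WM=12
i=7 t=15 v=7: → [8,20); WM=14
i=8 t=19 v=7: → [16,28),[8,20); WM=18
i=9 t=20 v=2: → [16,28); WM=19
i=10 t=9 v=7: DROP (t<19-3); WM=19
i=11 t=29 v=4: → [24,36); WM=28; [8,20) fires=4 [16,28) fires=2
i=12 t=31 v=6: → [24,36); WM=30
i=13 t=22 v=4: DROP (t<30-3); WM=30
i=14 t=41 v=4: → [40,52),[32,44); WM=40; [24,36) fires=2
i=15 t=25 v=9: DROP (t<40-3); WM=40
i=16 t=23 v=9: DROP (t<40-3); WM=40
i=17 t=42 v=8: → [40,52),[32,44); WM=41
i=18 t=45 v=6: → [40,52); WM=44; [32,44) fires=2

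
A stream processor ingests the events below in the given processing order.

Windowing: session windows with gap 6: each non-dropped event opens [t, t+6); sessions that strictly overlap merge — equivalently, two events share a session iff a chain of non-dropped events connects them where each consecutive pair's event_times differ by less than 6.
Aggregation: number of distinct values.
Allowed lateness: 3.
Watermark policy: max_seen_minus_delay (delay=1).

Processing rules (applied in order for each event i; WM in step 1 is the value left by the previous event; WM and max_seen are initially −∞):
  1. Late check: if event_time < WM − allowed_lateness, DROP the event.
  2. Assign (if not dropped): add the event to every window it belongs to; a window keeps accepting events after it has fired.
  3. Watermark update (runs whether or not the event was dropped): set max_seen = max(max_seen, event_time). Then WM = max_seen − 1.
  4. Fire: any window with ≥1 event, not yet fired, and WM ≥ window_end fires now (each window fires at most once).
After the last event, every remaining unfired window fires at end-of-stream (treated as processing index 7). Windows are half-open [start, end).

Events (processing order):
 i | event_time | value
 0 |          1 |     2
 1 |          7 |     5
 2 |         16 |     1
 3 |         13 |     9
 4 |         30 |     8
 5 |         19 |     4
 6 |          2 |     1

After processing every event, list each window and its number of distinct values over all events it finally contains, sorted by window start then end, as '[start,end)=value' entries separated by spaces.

i=0 t=1 v=2: → [1,7); WM=0
i=1 t=7 v=5: → [7,13); WM=6
i=2 t=16 v=1: → [16,22); WM=15
i=3 t=13 v=9: → [13,22); WM=15
i=4 t=30 v=8: → [30,36); WM=29
i=5 t=19 v=4: DROP (t<29-3); WM=29
i=6 t=2 v=1: DROP (t<29-3); WM=29

[1,7)=1 [7,13)=1 [13,22)=2 [30,36)=1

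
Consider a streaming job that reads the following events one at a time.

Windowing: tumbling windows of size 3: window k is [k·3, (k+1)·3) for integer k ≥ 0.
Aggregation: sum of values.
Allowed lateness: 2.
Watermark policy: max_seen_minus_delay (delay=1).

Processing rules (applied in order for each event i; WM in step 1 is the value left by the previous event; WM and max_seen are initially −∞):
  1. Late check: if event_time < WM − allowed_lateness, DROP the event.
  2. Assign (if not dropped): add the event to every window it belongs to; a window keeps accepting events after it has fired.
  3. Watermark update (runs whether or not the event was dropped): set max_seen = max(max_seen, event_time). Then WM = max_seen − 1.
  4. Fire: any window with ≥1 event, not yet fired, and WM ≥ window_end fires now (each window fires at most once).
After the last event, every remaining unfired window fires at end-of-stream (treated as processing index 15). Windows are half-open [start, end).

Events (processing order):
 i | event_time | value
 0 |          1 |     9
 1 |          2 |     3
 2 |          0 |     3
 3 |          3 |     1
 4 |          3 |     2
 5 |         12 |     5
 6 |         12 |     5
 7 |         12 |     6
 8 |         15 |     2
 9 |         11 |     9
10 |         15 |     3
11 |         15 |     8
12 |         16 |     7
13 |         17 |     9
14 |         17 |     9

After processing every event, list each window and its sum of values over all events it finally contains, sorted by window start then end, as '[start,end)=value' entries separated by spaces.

i=0 t=1 v=9: → [0,3); WM=0
i=1 t=2 v=3: → [0,3); WM=1
i=2 t=0 v=3: → [0,3); WM=1
i=3 t=3 v=1: → [3,6); WM=2
i=4 t=3 v=2: → [3,6); WM=2
i=5 t=12 v=5: → [12,15); WM=11; [0,3) fires=15 [3,6) fires=3
i=6 t=12 v=5: → [12,15); WM=11
i=7 t=12 v=6: → [12,15); WM=11
i=8 t=15 v=2: → [15,18); WM=14
i=9 t=11 v=9: DROP (t<14-2); WM=14
i=10 t=15 v=3: → [15,18); WM=14
i=11 t=15 v=8: → [15,18); WM=14
i=12 t=16 v=7: → [15,18); WM=15; [12,15) fires=16
i=13 t=17 v=9: → [15,18); WM=16
i=14 t=17 v=9: → [15,18); WM=16

[0,3)=15 [3,6)=3 [12,15)=16 [15,18)=38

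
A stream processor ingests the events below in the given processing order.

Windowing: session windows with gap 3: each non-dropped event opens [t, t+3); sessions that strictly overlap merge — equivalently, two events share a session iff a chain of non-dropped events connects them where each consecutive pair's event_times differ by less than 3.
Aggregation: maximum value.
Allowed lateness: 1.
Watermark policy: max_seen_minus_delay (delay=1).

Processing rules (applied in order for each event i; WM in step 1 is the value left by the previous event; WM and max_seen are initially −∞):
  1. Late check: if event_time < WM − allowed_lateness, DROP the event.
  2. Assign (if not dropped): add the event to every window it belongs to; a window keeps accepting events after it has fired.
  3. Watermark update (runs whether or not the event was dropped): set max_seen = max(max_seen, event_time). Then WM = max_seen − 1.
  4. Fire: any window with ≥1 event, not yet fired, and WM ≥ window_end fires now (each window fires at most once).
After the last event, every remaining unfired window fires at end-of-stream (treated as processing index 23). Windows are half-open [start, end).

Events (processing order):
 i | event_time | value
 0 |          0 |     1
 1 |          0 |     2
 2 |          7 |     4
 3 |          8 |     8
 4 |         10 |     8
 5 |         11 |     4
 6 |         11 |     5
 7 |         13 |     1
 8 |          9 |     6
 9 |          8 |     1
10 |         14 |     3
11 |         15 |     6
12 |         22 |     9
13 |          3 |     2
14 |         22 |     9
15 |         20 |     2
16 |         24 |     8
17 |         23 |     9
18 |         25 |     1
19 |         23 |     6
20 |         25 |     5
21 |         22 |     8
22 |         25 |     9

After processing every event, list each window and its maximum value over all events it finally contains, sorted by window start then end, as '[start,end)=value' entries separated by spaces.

[0,3)=2 [7,18)=8 [20,28)=9

i=0 t=0 v=1: → [0,3); WM=-1
i=1 t=0 v=2: → [0,3); WM=-1
i=2 t=7 v=4: → [7,10); WM=6
i=3 t=8 v=8: → [7,11); WM=7
i=4 t=10 v=8: → [7,13); WM=9
i=5 t=11 v=4: → [7,14); WM=10
i=6 t=11 v=5: → [7,14); WM=10
i=7 t=13 v=1: → [7,16); WM=12
i=8 t=9 v=6: DROP (t<12-1); WM=12
i=9 t=8 v=1: DROP (t<12-1); WM=12
i=10 t=14 v=3: → [7,17); WM=13
i=11 t=15 v=6: → [7,18); WM=14
i=12 t=22 v=9: → [22,25); WM=21
i=13 t=3 v=2: DROP (t<21-1); WM=21
i=14 t=22 v=9: → [22,25); WM=21
i=15 t=20 v=2: → [20,25); WM=21
i=16 t=24 v=8: → [20,27); WM=23
i=17 t=23 v=9: → [20,27); WM=23
i=18 t=25 v=1: → [20,28); WM=24
i=19 t=23 v=6: → [20,28); WM=24
i=20 t=25 v=5: → [20,28); WM=24
i=21 t=22 v=8: DROP (t<24-1); WM=24
i=22 t=25 v=9: → [20,28); WM=24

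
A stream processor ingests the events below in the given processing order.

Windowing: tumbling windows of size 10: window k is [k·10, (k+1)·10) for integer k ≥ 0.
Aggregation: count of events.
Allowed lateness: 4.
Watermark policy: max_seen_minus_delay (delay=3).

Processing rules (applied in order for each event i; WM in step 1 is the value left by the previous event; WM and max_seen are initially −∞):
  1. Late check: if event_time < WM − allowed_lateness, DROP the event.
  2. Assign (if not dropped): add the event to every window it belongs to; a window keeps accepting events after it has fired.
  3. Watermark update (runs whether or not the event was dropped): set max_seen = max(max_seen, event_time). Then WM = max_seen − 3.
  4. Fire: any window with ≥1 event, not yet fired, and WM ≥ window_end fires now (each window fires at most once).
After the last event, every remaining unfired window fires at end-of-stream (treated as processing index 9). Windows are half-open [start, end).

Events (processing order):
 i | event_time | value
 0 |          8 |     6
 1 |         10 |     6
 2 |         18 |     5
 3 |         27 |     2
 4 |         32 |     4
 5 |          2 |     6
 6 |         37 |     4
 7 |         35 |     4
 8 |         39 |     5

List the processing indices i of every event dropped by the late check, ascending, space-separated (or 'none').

5

i=0 t=8 v=6: → [0,10); WM=5
i=1 t=10 v=6: → [10,20); WM=7
i=2 t=18 v=5: → [10,20); WM=15; [0,10) fires=1
i=3 t=27 v=2: → [20,30); WM=24; [10,20) fires=2
i=4 t=32 v=4: → [30,40); WM=29
i=5 t=2 v=6: DROP (t<29-4); WM=29
i=6 t=37 v=4: → [30,40); WM=34; [20,30) fires=1
i=7 t=35 v=4: → [30,40); WM=34
i=8 t=39 v=5: → [30,40); WM=36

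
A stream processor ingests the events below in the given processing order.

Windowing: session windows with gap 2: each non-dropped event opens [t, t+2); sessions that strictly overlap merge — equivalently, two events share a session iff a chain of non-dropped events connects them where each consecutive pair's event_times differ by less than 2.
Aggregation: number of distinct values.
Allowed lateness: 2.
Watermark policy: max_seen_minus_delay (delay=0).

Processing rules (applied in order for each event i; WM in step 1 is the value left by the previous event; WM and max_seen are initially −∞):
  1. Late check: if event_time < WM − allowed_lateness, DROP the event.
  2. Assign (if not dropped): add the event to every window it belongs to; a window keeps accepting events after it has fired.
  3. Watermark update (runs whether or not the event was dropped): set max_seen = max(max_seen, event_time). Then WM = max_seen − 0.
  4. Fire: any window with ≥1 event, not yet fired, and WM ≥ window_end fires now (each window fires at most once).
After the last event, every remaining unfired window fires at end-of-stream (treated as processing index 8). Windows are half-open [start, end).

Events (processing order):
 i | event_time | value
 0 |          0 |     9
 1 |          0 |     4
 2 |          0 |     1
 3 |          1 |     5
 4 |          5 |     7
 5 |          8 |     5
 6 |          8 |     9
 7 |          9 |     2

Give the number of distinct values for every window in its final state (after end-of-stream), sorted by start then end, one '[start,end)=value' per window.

[0,3)=4 [5,7)=1 [8,11)=3

i=0 t=0 v=9: → [0,2); WM=0
i=1 t=0 v=4: → [0,2); WM=0
i=2 t=0 v=1: → [0,2); WM=0
i=3 t=1 v=5: → [0,3); WM=1
i=4 t=5 v=7: → [5,7); WM=5
i=5 t=8 v=5: → [8,10); WM=8
i=6 t=8 v=9: → [8,10); WM=8
i=7 t=9 v=2: → [8,11); WM=9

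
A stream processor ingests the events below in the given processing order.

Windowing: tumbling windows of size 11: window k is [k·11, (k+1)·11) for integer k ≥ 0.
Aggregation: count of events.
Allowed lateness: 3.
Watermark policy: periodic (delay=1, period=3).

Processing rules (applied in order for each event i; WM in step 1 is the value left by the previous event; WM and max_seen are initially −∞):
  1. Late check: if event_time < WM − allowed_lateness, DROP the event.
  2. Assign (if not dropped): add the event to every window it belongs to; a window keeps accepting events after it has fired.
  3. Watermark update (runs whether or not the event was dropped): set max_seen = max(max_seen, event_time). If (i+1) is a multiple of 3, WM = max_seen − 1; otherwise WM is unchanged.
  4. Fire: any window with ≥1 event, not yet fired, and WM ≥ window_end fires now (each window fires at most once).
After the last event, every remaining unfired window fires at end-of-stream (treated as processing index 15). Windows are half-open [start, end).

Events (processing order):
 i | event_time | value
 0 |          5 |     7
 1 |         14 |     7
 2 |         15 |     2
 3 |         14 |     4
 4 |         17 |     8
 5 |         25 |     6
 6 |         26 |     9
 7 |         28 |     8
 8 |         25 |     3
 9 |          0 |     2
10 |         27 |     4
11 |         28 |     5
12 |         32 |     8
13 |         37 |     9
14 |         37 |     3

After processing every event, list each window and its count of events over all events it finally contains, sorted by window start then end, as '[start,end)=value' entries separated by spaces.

i=0 t=5 v=7: → [0,11); WM=−∞
i=1 t=14 v=7: → [11,22); WM=−∞
i=2 t=15 v=2: → [11,22); WM=14; [0,11) fires=1
i=3 t=14 v=4: → [11,22); WM=14
i=4 t=17 v=8: → [11,22); WM=14
i=5 t=25 v=6: → [22,33); WM=24; [11,22) fires=4
i=6 t=26 v=9: → [22,33); WM=24
i=7 t=28 v=8: → [22,33); WM=24
i=8 t=25 v=3: → [22,33); WM=27
i=9 t=0 v=2: DROP (t<27-3); WM=27
i=10 t=27 v=4: → [22,33); WM=27
i=11 t=28 v=5: → [22,33); WM=27
i=12 t=32 v=8: → [22,33); WM=27
i=13 t=37 v=9: → [33,44); WM=27
i=14 t=37 v=3: → [33,44); WM=36; [22,33) fires=7

[0,11)=1 [11,22)=4 [22,33)=7 [33,44)=2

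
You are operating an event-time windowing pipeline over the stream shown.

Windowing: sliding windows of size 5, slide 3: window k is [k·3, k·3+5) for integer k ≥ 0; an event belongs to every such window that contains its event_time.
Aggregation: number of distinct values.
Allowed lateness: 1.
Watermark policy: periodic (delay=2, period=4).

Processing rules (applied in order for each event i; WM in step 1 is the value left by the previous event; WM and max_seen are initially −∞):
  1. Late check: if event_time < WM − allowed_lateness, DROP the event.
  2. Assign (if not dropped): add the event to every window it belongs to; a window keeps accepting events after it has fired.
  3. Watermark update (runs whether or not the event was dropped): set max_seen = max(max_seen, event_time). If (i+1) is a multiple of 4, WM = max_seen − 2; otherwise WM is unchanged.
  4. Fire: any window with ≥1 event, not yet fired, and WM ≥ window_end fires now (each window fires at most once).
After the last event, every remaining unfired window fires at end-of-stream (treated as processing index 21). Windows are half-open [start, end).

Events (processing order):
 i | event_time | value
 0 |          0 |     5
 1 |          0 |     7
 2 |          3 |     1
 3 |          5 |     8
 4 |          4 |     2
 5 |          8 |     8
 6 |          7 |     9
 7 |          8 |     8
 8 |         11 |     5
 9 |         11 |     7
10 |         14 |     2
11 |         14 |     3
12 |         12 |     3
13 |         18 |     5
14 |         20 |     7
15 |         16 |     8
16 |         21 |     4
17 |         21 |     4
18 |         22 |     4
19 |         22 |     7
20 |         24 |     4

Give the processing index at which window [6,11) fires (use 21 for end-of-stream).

i=0 t=0 v=5: → [0,5); WM=−∞
i=1 t=0 v=7: → [0,5); WM=−∞
i=2 t=3 v=1: → [3,8),[0,5); WM=−∞
i=3 t=5 v=8: → [3,8); WM=3
i=4 t=4 v=2: → [3,8),[0,5); WM=3
i=5 t=8 v=8: → [6,11); WM=3
i=6 t=7 v=9: → [6,11),[3,8); WM=3
i=7 t=8 v=8: → [6,11); WM=6; [0,5) fires=4
i=8 t=11 v=5: → [9,14); WM=6
i=9 t=11 v=7: → [9,14); WM=6
i=10 t=14 v=2: → [12,17); WM=6
i=11 t=14 v=3: → [12,17); WM=12; [3,8) fires=4 [6,11) fires=2
i=12 t=12 v=3: → [12,17),[9,14); WM=12
i=13 t=18 v=5: → [18,23),[15,20); WM=12
i=14 t=20 v=7: → [18,23); WM=12
i=15 t=16 v=8: → [15,20),[12,17); WM=18; [9,14) fires=3 [12,17) fires=3
i=16 t=21 v=4: → [21,26),[18,23); WM=18
i=17 t=21 v=4: → [21,26),[18,23); WM=18
i=18 t=22 v=4: → [21,26),[18,23); WM=18
i=19 t=22 v=7: → [21,26),[18,23); WM=20; [15,20) fires=2
i=20 t=24 v=4: → [24,29),[21,26); WM=20

11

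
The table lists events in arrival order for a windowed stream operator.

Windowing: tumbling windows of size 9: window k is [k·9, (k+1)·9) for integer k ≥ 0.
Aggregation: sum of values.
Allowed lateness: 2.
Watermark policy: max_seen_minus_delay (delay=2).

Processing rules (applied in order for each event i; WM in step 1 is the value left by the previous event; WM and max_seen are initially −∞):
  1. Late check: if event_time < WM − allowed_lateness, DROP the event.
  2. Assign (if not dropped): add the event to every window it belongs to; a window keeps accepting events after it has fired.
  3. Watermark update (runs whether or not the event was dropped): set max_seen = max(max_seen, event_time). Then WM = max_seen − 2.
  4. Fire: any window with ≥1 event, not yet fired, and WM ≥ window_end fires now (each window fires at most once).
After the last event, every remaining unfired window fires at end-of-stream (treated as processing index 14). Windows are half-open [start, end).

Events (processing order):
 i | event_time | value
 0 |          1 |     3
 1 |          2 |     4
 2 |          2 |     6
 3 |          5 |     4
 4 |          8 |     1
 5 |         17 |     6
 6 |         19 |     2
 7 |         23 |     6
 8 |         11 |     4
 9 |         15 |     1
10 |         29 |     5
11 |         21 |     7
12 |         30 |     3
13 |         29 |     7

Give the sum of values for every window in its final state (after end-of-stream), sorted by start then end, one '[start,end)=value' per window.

i=0 t=1 v=3: → [0,9); WM=-1
i=1 t=2 v=4: → [0,9); WM=0
i=2 t=2 v=6: → [0,9); WM=0
i=3 t=5 v=4: → [0,9); WM=3
i=4 t=8 v=1: → [0,9); WM=6
i=5 t=17 v=6: → [9,18); WM=15; [0,9) fires=18
i=6 t=19 v=2: → [18,27); WM=17
i=7 t=23 v=6: → [18,27); WM=21; [9,18) fires=6
i=8 t=11 v=4: DROP (t<21-2); WM=21
i=9 t=15 v=1: DROP (t<21-2); WM=21
i=10 t=29 v=5: → [27,36); WM=27; [18,27) fires=8
i=11 t=21 v=7: DROP (t<27-2); WM=27
i=12 t=30 v=3: → [27,36); WM=28
i=13 t=29 v=7: → [27,36); WM=28

[0,9)=18 [9,18)=6 [18,27)=8 [27,36)=15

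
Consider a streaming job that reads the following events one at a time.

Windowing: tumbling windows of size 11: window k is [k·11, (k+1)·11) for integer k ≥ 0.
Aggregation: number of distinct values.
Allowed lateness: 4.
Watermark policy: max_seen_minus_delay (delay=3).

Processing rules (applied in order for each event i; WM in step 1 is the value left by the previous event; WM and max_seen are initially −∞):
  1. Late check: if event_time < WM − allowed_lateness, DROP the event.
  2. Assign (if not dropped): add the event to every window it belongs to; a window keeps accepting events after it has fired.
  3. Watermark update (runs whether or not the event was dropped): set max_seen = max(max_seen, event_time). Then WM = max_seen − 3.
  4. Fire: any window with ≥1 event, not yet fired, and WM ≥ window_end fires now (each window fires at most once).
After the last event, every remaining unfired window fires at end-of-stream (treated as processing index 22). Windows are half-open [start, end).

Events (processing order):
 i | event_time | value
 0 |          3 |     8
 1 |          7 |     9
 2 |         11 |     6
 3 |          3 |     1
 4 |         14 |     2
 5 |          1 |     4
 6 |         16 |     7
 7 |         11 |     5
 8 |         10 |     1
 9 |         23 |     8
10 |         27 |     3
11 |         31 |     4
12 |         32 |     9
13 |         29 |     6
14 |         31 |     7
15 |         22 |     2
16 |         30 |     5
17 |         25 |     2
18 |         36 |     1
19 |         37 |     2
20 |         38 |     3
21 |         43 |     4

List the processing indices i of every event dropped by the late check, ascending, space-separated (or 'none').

i=0 t=3 v=8: → [0,11); WM=0
i=1 t=7 v=9: → [0,11); WM=4
i=2 t=11 v=6: → [11,22); WM=8
i=3 t=3 v=1: DROP (t<8-4); WM=8
i=4 t=14 v=2: → [11,22); WM=11; [0,11) fires=2
i=5 t=1 v=4: DROP (t<11-4); WM=11
i=6 t=16 v=7: → [11,22); WM=13
i=7 t=11 v=5: → [11,22); WM=13
i=8 t=10 v=1: → [0,11); WM=13
i=9 t=23 v=8: → [22,33); WM=20
i=10 t=27 v=3: → [22,33); WM=24; [11,22) fires=4
i=11 t=31 v=4: → [22,33); WM=28
i=12 t=32 v=9: → [22,33); WM=29
i=13 t=29 v=6: → [22,33); WM=29
i=14 t=31 v=7: → [22,33); WM=29
i=15 t=22 v=2: DROP (t<29-4); WM=29
i=16 t=30 v=5: → [22,33); WM=29
i=17 t=25 v=2: → [22,33); WM=29
i=18 t=36 v=1: → [33,44); WM=33; [22,33) fires=8
i=19 t=37 v=2: → [33,44); WM=34
i=20 t=38 v=3: → [33,44); WM=35
i=21 t=43 v=4: → [33,44); WM=40

3 5 15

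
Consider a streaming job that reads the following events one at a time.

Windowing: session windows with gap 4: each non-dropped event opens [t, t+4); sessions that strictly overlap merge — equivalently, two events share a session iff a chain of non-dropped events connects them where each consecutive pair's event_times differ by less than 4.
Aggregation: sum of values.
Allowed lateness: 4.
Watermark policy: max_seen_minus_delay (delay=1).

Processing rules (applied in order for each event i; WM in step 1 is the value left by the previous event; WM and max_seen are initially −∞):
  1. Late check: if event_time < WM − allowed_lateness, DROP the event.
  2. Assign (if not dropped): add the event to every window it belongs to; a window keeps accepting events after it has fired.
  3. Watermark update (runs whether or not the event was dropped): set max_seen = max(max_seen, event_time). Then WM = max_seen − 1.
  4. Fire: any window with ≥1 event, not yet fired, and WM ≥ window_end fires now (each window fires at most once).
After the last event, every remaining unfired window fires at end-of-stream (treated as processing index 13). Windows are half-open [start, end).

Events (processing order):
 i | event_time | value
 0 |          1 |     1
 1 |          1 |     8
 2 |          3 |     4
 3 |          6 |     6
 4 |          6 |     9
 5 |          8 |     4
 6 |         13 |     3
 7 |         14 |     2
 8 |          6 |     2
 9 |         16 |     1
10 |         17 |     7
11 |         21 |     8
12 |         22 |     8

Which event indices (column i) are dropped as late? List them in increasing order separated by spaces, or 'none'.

i=0 t=1 v=1: → [1,5); WM=0
i=1 t=1 v=8: → [1,5); WM=0
i=2 t=3 v=4: → [1,7); WM=2
i=3 t=6 v=6: → [1,10); WM=5
i=4 t=6 v=9: → [1,10); WM=5
i=5 t=8 v=4: → [1,12); WM=7
i=6 t=13 v=3: → [13,17); WM=12
i=7 t=14 v=2: → [13,18); WM=13
i=8 t=6 v=2: DROP (t<13-4); WM=13
i=9 t=16 v=1: → [13,20); WM=15
i=10 t=17 v=7: → [13,21); WM=16
i=11 t=21 v=8: → [21,25); WM=20
i=12 t=22 v=8: → [21,26); WM=21

8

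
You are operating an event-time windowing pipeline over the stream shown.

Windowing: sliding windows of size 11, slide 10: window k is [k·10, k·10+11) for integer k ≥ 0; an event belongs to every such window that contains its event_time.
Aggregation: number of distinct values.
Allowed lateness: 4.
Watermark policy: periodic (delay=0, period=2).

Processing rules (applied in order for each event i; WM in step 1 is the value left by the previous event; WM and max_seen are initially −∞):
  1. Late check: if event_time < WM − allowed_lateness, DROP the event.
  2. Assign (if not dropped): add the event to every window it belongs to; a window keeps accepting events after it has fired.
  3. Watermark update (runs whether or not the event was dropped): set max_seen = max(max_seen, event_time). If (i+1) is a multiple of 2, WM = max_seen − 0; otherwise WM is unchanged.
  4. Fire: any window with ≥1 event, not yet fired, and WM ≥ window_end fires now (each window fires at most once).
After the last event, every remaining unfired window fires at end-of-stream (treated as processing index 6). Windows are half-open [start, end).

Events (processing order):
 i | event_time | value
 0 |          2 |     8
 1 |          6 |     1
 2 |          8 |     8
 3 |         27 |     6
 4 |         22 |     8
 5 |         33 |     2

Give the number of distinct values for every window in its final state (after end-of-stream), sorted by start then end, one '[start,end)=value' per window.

[0,11)=2 [20,31)=1 [30,41)=1

i=0 t=2 v=8: → [0,11); WM=−∞
i=1 t=6 v=1: → [0,11); WM=6
i=2 t=8 v=8: → [0,11); WM=6
i=3 t=27 v=6: → [20,31); WM=27; [0,11) fires=2
i=4 t=22 v=8: DROP (t<27-4); WM=27
i=5 t=33 v=2: → [30,41); WM=33; [20,31) fires=1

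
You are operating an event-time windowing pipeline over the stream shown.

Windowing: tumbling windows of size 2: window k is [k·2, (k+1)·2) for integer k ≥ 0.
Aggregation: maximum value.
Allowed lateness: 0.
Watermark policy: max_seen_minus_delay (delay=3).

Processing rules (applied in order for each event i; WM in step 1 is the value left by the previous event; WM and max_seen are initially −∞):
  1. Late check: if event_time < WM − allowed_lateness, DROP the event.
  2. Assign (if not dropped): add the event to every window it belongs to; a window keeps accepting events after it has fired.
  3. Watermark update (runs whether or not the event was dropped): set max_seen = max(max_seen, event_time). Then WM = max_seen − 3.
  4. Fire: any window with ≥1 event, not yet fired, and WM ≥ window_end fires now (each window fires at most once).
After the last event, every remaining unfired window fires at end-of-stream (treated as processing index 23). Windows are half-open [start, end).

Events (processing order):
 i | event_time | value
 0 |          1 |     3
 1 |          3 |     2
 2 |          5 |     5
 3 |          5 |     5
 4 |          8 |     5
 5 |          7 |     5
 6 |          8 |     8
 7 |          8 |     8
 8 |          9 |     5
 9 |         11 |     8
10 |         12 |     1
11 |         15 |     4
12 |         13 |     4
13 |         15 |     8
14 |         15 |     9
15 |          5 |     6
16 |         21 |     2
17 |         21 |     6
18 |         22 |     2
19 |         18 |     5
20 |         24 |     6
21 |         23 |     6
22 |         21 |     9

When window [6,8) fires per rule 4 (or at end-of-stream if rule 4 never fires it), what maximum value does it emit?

i=0 t=1 v=3: → [0,2); WM=-2
i=1 t=3 v=2: → [2,4); WM=0
i=2 t=5 v=5: → [4,6); WM=2; [0,2) fires=3
i=3 t=5 v=5: → [4,6); WM=2
i=4 t=8 v=5: → [8,10); WM=5; [2,4) fires=2
i=5 t=7 v=5: → [6,8); WM=5
i=6 t=8 v=8: → [8,10); WM=5
i=7 t=8 v=8: → [8,10); WM=5
i=8 t=9 v=5: → [8,10); WM=6; [4,6) fires=5
i=9 t=11 v=8: → [10,12); WM=8; [6,8) fires=5
i=10 t=12 v=1: → [12,14); WM=9
i=11 t=15 v=4: → [14,16); WM=12; [8,10) fires=8 [10,12) fires=8
i=12 t=13 v=4: → [12,14); WM=12
i=13 t=15 v=8: → [14,16); WM=12
i=14 t=15 v=9: → [14,16); WM=12
i=15 t=5 v=6: DROP (t<12-0); WM=12
i=16 t=21 v=2: → [20,22); WM=18; [12,14) fires=4 [14,16) fires=9
i=17 t=21 v=6: → [20,22); WM=18
i=18 t=22 v=2: → [22,24); WM=19
i=19 t=18 v=5: DROP (t<19-0); WM=19
i=20 t=24 v=6: → [24,26); WM=21
i=21 t=23 v=6: → [22,24); WM=21
i=22 t=21 v=9: → [20,22); WM=21

5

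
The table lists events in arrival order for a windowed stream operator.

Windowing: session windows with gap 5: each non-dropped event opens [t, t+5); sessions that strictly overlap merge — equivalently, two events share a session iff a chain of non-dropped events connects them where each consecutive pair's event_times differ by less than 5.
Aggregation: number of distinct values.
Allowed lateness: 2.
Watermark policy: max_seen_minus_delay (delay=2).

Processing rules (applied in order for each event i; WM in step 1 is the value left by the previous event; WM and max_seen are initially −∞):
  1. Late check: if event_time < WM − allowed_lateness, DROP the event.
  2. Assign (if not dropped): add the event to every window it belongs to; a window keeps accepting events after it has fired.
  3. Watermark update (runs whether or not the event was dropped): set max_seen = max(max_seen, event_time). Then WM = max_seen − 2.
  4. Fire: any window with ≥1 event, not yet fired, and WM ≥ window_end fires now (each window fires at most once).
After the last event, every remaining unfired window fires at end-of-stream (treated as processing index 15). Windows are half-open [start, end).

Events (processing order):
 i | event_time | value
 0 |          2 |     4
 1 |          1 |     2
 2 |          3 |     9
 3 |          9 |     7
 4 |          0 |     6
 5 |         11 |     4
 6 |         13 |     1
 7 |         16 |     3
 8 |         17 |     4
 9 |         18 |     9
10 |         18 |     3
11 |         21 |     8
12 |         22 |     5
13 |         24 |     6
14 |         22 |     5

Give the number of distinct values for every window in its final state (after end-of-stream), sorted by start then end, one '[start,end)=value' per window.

[1,8)=3 [9,29)=8

i=0 t=2 v=4: → [2,7); WM=0
i=1 t=1 v=2: → [1,7); WM=0
i=2 t=3 v=9: → [1,8); WM=1
i=3 t=9 v=7: → [9,14); WM=7
i=4 t=0 v=6: DROP (t<7-2); WM=7
i=5 t=11 v=4: → [9,16); WM=9
i=6 t=13 v=1: → [9,18); WM=11
i=7 t=16 v=3: → [9,21); WM=14
i=8 t=17 v=4: → [9,22); WM=15
i=9 t=18 v=9: → [9,23); WM=16
i=10 t=18 v=3: → [9,23); WM=16
i=11 t=21 v=8: → [9,26); WM=19
i=12 t=22 v=5: → [9,27); WM=20
i=13 t=24 v=6: → [9,29); WM=22
i=14 t=22 v=5: → [9,29); WM=22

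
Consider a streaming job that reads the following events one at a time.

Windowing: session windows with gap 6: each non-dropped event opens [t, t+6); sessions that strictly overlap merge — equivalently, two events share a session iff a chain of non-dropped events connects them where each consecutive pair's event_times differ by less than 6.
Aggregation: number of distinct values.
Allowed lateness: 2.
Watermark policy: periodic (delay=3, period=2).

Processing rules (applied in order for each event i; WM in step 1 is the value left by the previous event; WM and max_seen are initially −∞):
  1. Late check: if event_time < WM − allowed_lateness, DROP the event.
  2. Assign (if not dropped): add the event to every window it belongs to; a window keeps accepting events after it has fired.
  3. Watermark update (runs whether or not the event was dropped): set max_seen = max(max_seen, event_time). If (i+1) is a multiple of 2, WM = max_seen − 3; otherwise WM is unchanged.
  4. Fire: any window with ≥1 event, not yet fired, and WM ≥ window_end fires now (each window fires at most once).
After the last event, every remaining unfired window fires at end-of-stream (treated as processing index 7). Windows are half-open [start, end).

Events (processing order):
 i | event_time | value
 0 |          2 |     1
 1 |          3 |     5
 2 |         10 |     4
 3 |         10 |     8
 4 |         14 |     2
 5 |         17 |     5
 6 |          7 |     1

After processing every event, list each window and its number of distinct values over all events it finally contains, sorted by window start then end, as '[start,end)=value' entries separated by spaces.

i=0 t=2 v=1: → [2,8); WM=−∞
i=1 t=3 v=5: → [2,9); WM=0
i=2 t=10 v=4: → [10,16); WM=0
i=3 t=10 v=8: → [10,16); WM=7
i=4 t=14 v=2: → [10,20); WM=7
i=5 t=17 v=5: → [10,23); WM=14
i=6 t=7 v=1: DROP (t<14-2); WM=14

[2,9)=2 [10,23)=4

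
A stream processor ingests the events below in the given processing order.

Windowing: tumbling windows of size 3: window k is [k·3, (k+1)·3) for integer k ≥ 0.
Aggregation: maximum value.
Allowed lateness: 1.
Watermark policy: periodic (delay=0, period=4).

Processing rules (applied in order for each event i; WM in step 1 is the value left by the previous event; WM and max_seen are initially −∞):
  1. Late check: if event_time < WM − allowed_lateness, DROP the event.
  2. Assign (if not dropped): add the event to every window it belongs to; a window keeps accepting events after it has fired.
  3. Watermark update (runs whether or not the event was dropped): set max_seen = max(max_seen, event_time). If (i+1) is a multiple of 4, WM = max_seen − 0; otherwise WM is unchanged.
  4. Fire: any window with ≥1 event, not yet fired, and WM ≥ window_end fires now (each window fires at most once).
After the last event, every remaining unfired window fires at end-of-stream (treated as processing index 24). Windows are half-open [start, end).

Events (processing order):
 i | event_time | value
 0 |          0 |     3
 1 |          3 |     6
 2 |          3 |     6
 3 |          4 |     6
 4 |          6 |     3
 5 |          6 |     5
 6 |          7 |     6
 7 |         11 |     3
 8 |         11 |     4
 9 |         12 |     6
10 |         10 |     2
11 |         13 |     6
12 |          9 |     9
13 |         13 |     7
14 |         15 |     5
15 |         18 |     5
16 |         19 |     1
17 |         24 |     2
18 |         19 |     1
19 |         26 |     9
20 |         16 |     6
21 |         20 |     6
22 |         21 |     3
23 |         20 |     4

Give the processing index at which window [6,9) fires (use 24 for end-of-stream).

i=0 t=0 v=3: → [0,3); WM=−∞
i=1 t=3 v=6: → [3,6); WM=−∞
i=2 t=3 v=6: → [3,6); WM=−∞
i=3 t=4 v=6: → [3,6); WM=4; [0,3) fires=3
i=4 t=6 v=3: → [6,9); WM=4
i=5 t=6 v=5: → [6,9); WM=4
i=6 t=7 v=6: → [6,9); WM=4
i=7 t=11 v=3: → [9,12); WM=11; [3,6) fires=6 [6,9) fires=6
i=8 t=11 v=4: → [9,12); WM=11
i=9 t=12 v=6: → [12,15); WM=11
i=10 t=10 v=2: → [9,12); WM=11
i=11 t=13 v=6: → [12,15); WM=13; [9,12) fires=4
i=12 t=9 v=9: DROP (t<13-1); WM=13
i=13 t=13 v=7: → [12,15); WM=13
i=14 t=15 v=5: → [15,18); WM=13
i=15 t=18 v=5: → [18,21); WM=18; [12,15) fires=7 [15,18) fires=5
i=16 t=19 v=1: → [18,21); WM=18
i=17 t=24 v=2: → [24,27); WM=18
i=18 t=19 v=1: → [18,21); WM=18
i=19 t=26 v=9: → [24,27); WM=26; [18,21) fires=5
i=20 t=16 v=6: DROP (t<26-1); WM=26
i=21 t=20 v=6: DROP (t<26-1); WM=26
i=22 t=21 v=3: DROP (t<26-1); WM=26
i=23 t=20 v=4: DROP (t<26-1); WM=26

7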